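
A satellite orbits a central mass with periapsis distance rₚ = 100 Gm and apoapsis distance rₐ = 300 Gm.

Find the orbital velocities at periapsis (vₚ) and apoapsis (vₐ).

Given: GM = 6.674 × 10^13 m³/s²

Convert to SI: rₚ = 100 Gm = 1e+11 m; rₐ = 300 Gm = 3e+11 m.
Use the vis-viva equation v² = GM(2/r − 1/a) with a = (rₚ + rₐ)/2 = (1e+11 + 3e+11)/2 = 2e+11 m.
vₚ = √(GM · (2/rₚ − 1/a)) = √(6.674e+13 · (2/1e+11 − 1/2e+11)) m/s ≈ 31.64 m/s = 31.64 m/s.
vₐ = √(GM · (2/rₐ − 1/a)) = √(6.674e+13 · (2/3e+11 − 1/2e+11)) m/s ≈ 10.55 m/s = 10.55 m/s.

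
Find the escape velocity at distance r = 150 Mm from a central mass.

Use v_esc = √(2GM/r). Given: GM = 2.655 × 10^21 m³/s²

Convert to SI: r = 150 Mm = 1.5e+08 m.
Escape velocity comes from setting total energy to zero: ½v² − GM/r = 0 ⇒ v_esc = √(2GM / r).
v_esc = √(2 · 2.655e+21 / 1.5e+08) m/s ≈ 5.95e+06 m/s = 5950 km/s.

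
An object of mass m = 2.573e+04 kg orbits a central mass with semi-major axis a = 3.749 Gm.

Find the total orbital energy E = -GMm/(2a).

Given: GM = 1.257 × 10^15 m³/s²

Convert to SI: a = 3.749 Gm = 3.749e+09 m.
E = −GMm / (2a).
E = −1.257e+15 · 2.573e+04 / (2 · 3.749e+09) J ≈ -4.313e+09 J = -4.313 GJ.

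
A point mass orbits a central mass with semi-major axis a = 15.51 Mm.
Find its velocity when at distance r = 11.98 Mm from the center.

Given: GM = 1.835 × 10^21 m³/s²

Convert to SI: a = 15.51 Mm = 1.551e+07 m; r = 11.98 Mm = 1.198e+07 m.
Vis-viva: v = √(GM · (2/r − 1/a)).
2/r − 1/a = 2/1.198e+07 − 1/1.551e+07 = 1.0247e-07 m⁻¹.
v = √(1.835e+21 · 1.0247e-07) m/s ≈ 1.371e+07 m/s = 1.371e+04 km/s.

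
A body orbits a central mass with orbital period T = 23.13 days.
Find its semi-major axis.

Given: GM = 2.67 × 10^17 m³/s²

Convert to SI: T = 23.13 days = 1.99843e+06 s.
Invert Kepler's third law: a = (GM · T² / (4π²))^(1/3).
Substituting T = 1.99843e+06 s and GM = 2.67e+17 m³/s²:
a = (2.67e+17 · (1.99843e+06)² / (4π²))^(1/3) m
a ≈ 3e+09 m = 3 Gm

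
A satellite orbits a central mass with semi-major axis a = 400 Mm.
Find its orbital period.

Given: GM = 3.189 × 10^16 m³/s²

Convert to SI: a = 400 Mm = 4e+08 m.
Kepler's third law: T = 2π √(a³ / GM).
Substituting a = 4e+08 m and GM = 3.189e+16 m³/s²:
T = 2π √((4e+08)³ / 3.189e+16) s
T ≈ 2.815e+05 s = 3.258 days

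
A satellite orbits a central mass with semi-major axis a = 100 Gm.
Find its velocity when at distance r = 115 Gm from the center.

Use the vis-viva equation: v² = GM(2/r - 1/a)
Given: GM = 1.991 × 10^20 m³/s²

Convert to SI: a = 100 Gm = 1e+11 m; r = 115 Gm = 1.15e+11 m.
Vis-viva: v = √(GM · (2/r − 1/a)).
2/r − 1/a = 2/1.15e+11 − 1/1e+11 = 7.3913e-12 m⁻¹.
v = √(1.991e+20 · 7.3913e-12) m/s ≈ 3.836e+04 m/s = 38.36 km/s.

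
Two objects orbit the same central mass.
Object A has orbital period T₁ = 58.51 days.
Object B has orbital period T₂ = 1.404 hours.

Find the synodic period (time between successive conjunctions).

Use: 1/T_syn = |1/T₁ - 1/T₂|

Convert to SI: T₁ = 58.51 days = 5.05526e+06 s; T₂ = 1.404 hours = 5054.4 s.
T_syn = |T₁ · T₂ / (T₁ − T₂)|.
T_syn = |5.05526e+06 · 5054.4 / (5.05526e+06 − 5054.4)| s ≈ 5059 s = 1.405 hours.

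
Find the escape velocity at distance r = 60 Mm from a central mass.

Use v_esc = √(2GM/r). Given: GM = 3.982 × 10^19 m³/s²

Convert to SI: r = 60 Mm = 6e+07 m.
Escape velocity comes from setting total energy to zero: ½v² − GM/r = 0 ⇒ v_esc = √(2GM / r).
v_esc = √(2 · 3.982e+19 / 6e+07) m/s ≈ 1.152e+06 m/s = 1152 km/s.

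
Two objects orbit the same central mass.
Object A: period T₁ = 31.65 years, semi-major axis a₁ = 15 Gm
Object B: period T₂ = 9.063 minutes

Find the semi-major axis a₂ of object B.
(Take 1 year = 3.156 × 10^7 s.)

Convert to SI: T₁ = 31.65 years = 9.98874e+08 s; a₁ = 15 Gm = 1.5e+10 m; T₂ = 9.063 minutes = 543.78 s.
Kepler's third law: (T₁/T₂)² = (a₁/a₂)³ ⇒ a₂ = a₁ · (T₂/T₁)^(2/3).
T₂/T₁ = 543.78 / 9.98874e+08 = 5.44393e-07.
a₂ = 1.5e+10 · (5.44393e-07)^(2/3) m ≈ 1e+06 m = 1 Mm.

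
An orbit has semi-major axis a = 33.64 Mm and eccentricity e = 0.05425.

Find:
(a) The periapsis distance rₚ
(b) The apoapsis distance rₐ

Convert to SI: a = 33.64 Mm = 3.364e+07 m.
(a) rₚ = a(1 − e) = 3.364e+07 · (1 − 0.05425) = 3.364e+07 · 0.94575 ≈ 3.182e+07 m = 31.82 Mm.
(b) rₐ = a(1 + e) = 3.364e+07 · (1 + 0.05425) = 3.364e+07 · 1.05425 ≈ 3.546e+07 m = 35.46 Mm.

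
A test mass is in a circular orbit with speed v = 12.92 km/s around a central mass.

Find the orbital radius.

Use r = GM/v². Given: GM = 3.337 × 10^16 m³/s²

Convert to SI: v = 12.92 km/s = 12920 m/s.
For a circular orbit, v² = GM / r, so r = GM / v².
r = 3.337e+16 / (12920)² m ≈ 1.999e+08 m = 199.9 Mm.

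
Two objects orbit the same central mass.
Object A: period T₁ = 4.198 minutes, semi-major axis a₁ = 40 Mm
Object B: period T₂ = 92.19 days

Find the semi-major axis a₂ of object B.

Convert to SI: T₁ = 4.198 minutes = 251.88 s; a₁ = 40 Mm = 4e+07 m; T₂ = 92.19 days = 7.96522e+06 s.
Kepler's third law: (T₁/T₂)² = (a₁/a₂)³ ⇒ a₂ = a₁ · (T₂/T₁)^(2/3).
T₂/T₁ = 7.96522e+06 / 251.88 = 31623.1.
a₂ = 4e+07 · (31623.1)^(2/3) m ≈ 4e+10 m = 40 Gm.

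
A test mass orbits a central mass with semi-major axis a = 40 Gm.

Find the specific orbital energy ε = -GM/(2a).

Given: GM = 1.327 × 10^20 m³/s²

Convert to SI: a = 40 Gm = 4e+10 m.
ε = −GM / (2a).
ε = −1.327e+20 / (2 · 4e+10) J/kg ≈ -1.659e+09 J/kg = -1.659 GJ/kg.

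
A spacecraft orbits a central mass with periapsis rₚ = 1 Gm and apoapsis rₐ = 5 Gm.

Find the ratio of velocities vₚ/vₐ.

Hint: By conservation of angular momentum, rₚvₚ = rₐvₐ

Convert to SI: rₚ = 1 Gm = 1e+09 m; rₐ = 5 Gm = 5e+09 m.
Conservation of angular momentum gives rₚvₚ = rₐvₐ, so vₚ/vₐ = rₐ/rₚ.
vₚ/vₐ = 5e+09 / 1e+09 ≈ 5.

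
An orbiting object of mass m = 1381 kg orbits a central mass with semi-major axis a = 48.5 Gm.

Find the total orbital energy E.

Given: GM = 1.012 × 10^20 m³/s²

Convert to SI: a = 48.5 Gm = 4.85e+10 m.
E = −GMm / (2a).
E = −1.012e+20 · 1381 / (2 · 4.85e+10) J ≈ -1.441e+12 J = -1.441 TJ.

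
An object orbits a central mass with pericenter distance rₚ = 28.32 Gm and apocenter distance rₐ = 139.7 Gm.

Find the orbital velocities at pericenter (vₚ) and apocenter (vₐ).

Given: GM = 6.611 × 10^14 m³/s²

Convert to SI: rₚ = 28.32 Gm = 2.832e+10 m; rₐ = 139.7 Gm = 1.397e+11 m.
Use the vis-viva equation v² = GM(2/r − 1/a) with a = (rₚ + rₐ)/2 = (2.832e+10 + 1.397e+11)/2 = 8.401e+10 m.
vₚ = √(GM · (2/rₚ − 1/a)) = √(6.611e+14 · (2/2.832e+10 − 1/8.401e+10)) m/s ≈ 197 m/s = 197 m/s.
vₐ = √(GM · (2/rₐ − 1/a)) = √(6.611e+14 · (2/1.397e+11 − 1/8.401e+10)) m/s ≈ 39.94 m/s = 39.94 m/s.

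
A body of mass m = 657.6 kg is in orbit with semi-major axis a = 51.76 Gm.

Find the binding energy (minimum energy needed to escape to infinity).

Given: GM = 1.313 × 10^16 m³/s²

Convert to SI: a = 51.76 Gm = 5.176e+10 m.
Total orbital energy is E = −GMm/(2a); binding energy is E_bind = −E = GMm/(2a).
E_bind = 1.313e+16 · 657.6 / (2 · 5.176e+10) J ≈ 8.341e+07 J = 83.41 MJ.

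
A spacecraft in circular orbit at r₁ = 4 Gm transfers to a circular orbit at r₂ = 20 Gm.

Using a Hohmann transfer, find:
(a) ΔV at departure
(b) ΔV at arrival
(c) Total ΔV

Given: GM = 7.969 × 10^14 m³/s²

Convert to SI: r₁ = 4 Gm = 4e+09 m; r₂ = 20 Gm = 2e+10 m.
Transfer semi-major axis: a_t = (r₁ + r₂)/2 = (4e+09 + 2e+10)/2 = 1.2e+10 m.
Circular speeds: v₁ = √(GM/r₁) = 446.346 m/s, v₂ = √(GM/r₂) = 199.612 m/s.
Transfer speeds (vis-viva v² = GM(2/r − 1/a_t)): v₁ᵗ = 576.231 m/s, v₂ᵗ = 115.246 m/s.
(a) ΔV₁ = |v₁ᵗ − v₁| ≈ 129.9 m/s = 129.9 m/s.
(b) ΔV₂ = |v₂ − v₂ᵗ| ≈ 84.37 m/s = 84.37 m/s.
(c) ΔV_total = ΔV₁ + ΔV₂ ≈ 214.3 m/s = 214.3 m/s.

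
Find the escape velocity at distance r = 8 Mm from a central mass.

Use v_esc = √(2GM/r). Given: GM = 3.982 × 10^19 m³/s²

Convert to SI: r = 8 Mm = 8e+06 m.
Escape velocity comes from setting total energy to zero: ½v² − GM/r = 0 ⇒ v_esc = √(2GM / r).
v_esc = √(2 · 3.982e+19 / 8e+06) m/s ≈ 3.155e+06 m/s = 3155 km/s.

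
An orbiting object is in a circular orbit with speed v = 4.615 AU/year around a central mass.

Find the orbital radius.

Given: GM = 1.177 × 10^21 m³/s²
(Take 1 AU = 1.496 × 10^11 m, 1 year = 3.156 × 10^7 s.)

Convert to SI: v = 4.615 AU/year = 21875.9 m/s.
For a circular orbit, v² = GM / r, so r = GM / v².
r = 1.177e+21 / (21875.9)² m ≈ 2.459e+12 m = 16.44 AU.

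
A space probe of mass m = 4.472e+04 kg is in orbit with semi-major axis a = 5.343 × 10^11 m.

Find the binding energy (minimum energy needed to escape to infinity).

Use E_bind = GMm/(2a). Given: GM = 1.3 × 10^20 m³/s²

Total orbital energy is E = −GMm/(2a); binding energy is E_bind = −E = GMm/(2a).
E_bind = 1.3e+20 · 4.472e+04 / (2 · 5.343e+11) J ≈ 5.44e+12 J = 5.44 TJ.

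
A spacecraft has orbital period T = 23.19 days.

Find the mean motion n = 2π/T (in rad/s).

Convert to SI: T = 23.19 days = 2.00362e+06 s.
n = 2π / T.
n = 2π / 2.00362e+06 s ≈ 3.136e-06 rad/s.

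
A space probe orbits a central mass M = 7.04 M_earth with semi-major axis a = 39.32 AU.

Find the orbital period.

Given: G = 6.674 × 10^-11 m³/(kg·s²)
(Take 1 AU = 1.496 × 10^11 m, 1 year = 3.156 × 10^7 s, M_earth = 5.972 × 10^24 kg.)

Convert to SI: a = 39.32 AU = 5.88227e+12 m; M = 7.04 M_earth = 4.20429e+25 kg.
GM = G · M = 6.674e-11 · 4.20429e+25 = 2.80594e+15 m³/s².
Kepler's third law: T = 2π √(a³ / GM).
Substituting a = 5.88227e+12 m and GM = 2.80594e+15 m³/s²:
T = 2π √((5.88227e+12)³ / 2.80594e+15) s
T ≈ 1.692e+12 s = 5.362e+04 years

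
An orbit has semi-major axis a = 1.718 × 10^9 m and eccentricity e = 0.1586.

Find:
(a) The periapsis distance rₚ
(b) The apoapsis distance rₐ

(a) rₚ = a(1 − e) = 1.718e+09 · (1 − 0.1586) = 1.718e+09 · 0.8414 ≈ 1.446e+09 m = 1.446 × 10^9 m.
(b) rₐ = a(1 + e) = 1.718e+09 · (1 + 0.1586) = 1.718e+09 · 1.1586 ≈ 1.99e+09 m = 1.99 × 10^9 m.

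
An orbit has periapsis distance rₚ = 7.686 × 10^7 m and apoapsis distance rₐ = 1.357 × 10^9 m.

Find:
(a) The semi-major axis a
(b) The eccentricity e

(a) a = (rₚ + rₐ) / 2 = (7.686e+07 + 1.357e+09) / 2 ≈ 7.169e+08 m = 7.169 × 10^8 m.
(b) e = (rₐ − rₚ) / (rₐ + rₚ) = (1.357e+09 − 7.686e+07) / (1.357e+09 + 7.686e+07) ≈ 0.8928.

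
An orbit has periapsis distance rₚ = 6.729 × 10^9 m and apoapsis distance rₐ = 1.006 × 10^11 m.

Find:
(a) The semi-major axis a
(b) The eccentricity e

(a) a = (rₚ + rₐ) / 2 = (6.729e+09 + 1.006e+11) / 2 ≈ 5.366e+10 m = 5.366 × 10^10 m.
(b) e = (rₐ − rₚ) / (rₐ + rₚ) = (1.006e+11 − 6.729e+09) / (1.006e+11 + 6.729e+09) ≈ 0.8746.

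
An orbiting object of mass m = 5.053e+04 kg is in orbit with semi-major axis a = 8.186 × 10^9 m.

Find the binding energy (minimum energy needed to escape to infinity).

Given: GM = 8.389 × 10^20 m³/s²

Total orbital energy is E = −GMm/(2a); binding energy is E_bind = −E = GMm/(2a).
E_bind = 8.389e+20 · 5.053e+04 / (2 · 8.186e+09) J ≈ 2.589e+15 J = 2.589 PJ.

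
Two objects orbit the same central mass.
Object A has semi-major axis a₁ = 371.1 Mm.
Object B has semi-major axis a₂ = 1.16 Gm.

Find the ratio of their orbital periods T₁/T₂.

Convert to SI: a₁ = 371.1 Mm = 3.711e+08 m; a₂ = 1.16 Gm = 1.16e+09 m.
From Kepler's third law, (T₁/T₂)² = (a₁/a₂)³, so T₁/T₂ = (a₁/a₂)^(3/2).
a₁/a₂ = 3.711e+08 / 1.16e+09 = 0.319914.
T₁/T₂ = (0.319914)^(3/2) ≈ 0.1809.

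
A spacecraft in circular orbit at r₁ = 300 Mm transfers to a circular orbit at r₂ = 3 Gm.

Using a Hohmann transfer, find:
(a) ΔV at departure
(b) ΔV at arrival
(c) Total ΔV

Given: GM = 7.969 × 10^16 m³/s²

Convert to SI: r₁ = 300 Mm = 3e+08 m; r₂ = 3 Gm = 3e+09 m.
Transfer semi-major axis: a_t = (r₁ + r₂)/2 = (3e+08 + 3e+09)/2 = 1.65e+09 m.
Circular speeds: v₁ = √(GM/r₁) = 16298.3 m/s, v₂ = √(GM/r₂) = 5153.96 m/s.
Transfer speeds (vis-viva v² = GM(2/r − 1/a_t)): v₁ᵗ = 21976.6 m/s, v₂ᵗ = 2197.66 m/s.
(a) ΔV₁ = |v₁ᵗ − v₁| ≈ 5678 m/s = 5.678 km/s.
(b) ΔV₂ = |v₂ − v₂ᵗ| ≈ 2956 m/s = 2.956 km/s.
(c) ΔV_total = ΔV₁ + ΔV₂ ≈ 8635 m/s = 8.635 km/s.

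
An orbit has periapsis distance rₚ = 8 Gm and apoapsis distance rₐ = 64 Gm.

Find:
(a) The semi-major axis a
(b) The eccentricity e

Convert to SI: rₚ = 8 Gm = 8e+09 m; rₐ = 64 Gm = 6.4e+10 m.
(a) a = (rₚ + rₐ) / 2 = (8e+09 + 6.4e+10) / 2 ≈ 3.6e+10 m = 36 Gm.
(b) e = (rₐ − rₚ) / (rₐ + rₚ) = (6.4e+10 − 8e+09) / (6.4e+10 + 8e+09) ≈ 0.7778.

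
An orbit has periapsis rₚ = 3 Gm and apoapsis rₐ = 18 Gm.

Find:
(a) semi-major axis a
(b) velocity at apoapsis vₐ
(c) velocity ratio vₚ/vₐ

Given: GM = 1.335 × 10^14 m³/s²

Convert to SI: rₚ = 3 Gm = 3e+09 m; rₐ = 18 Gm = 1.8e+10 m.
(a) a = (rₚ + rₐ)/2 = (3e+09 + 1.8e+10)/2 ≈ 1.05e+10 m
(b) With a = (rₚ + rₐ)/2 = 1.05e+10 m, vₐ = √(GM (2/rₐ − 1/a)) = √(1.335e+14 · (2/1.8e+10 − 1/1.05e+10)) m/s ≈ 46.03 m/s
(c) Conservation of angular momentum (rₚvₚ = rₐvₐ) gives vₚ/vₐ = rₐ/rₚ = 1.8e+10/3e+09 ≈ 6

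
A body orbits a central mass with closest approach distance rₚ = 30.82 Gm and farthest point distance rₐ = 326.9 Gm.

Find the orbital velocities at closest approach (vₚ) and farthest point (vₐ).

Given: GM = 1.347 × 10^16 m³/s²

Convert to SI: rₚ = 30.82 Gm = 3.082e+10 m; rₐ = 326.9 Gm = 3.269e+11 m.
Use the vis-viva equation v² = GM(2/r − 1/a) with a = (rₚ + rₐ)/2 = (3.082e+10 + 3.269e+11)/2 = 1.7886e+11 m.
vₚ = √(GM · (2/rₚ − 1/a)) = √(1.347e+16 · (2/3.082e+10 − 1/1.7886e+11)) m/s ≈ 893.8 m/s = 893.8 m/s.
vₐ = √(GM · (2/rₐ − 1/a)) = √(1.347e+16 · (2/3.269e+11 − 1/1.7886e+11)) m/s ≈ 84.26 m/s = 84.26 m/s.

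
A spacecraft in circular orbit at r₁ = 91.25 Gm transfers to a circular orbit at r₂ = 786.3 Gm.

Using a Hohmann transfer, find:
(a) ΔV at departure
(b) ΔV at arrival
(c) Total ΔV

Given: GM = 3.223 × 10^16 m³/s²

Convert to SI: r₁ = 91.25 Gm = 9.125e+10 m; r₂ = 786.3 Gm = 7.863e+11 m.
Transfer semi-major axis: a_t = (r₁ + r₂)/2 = (9.125e+10 + 7.863e+11)/2 = 4.38775e+11 m.
Circular speeds: v₁ = √(GM/r₁) = 594.311 m/s, v₂ = √(GM/r₂) = 202.459 m/s.
Transfer speeds (vis-viva v² = GM(2/r − 1/a_t)): v₁ᵗ = 795.586 m/s, v₂ᵗ = 92.3276 m/s.
(a) ΔV₁ = |v₁ᵗ − v₁| ≈ 201.3 m/s = 201.3 m/s.
(b) ΔV₂ = |v₂ − v₂ᵗ| ≈ 110.1 m/s = 110.1 m/s.
(c) ΔV_total = ΔV₁ + ΔV₂ ≈ 311.4 m/s = 311.4 m/s.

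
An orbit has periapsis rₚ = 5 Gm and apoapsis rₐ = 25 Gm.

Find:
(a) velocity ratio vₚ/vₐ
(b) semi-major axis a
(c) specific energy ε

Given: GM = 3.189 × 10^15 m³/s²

Convert to SI: rₚ = 5 Gm = 5e+09 m; rₐ = 25 Gm = 2.5e+10 m.
(a) Conservation of angular momentum (rₚvₚ = rₐvₐ) gives vₚ/vₐ = rₐ/rₚ = 2.5e+10/5e+09 ≈ 5
(b) a = (rₚ + rₐ)/2 = (5e+09 + 2.5e+10)/2 ≈ 1.5e+10 m
(c) With a = (rₚ + rₐ)/2 = 1.5e+10 m, ε = −GM/(2a) = −3.189e+15/(2 · 1.5e+10) J/kg ≈ -1.063e+05 J/kg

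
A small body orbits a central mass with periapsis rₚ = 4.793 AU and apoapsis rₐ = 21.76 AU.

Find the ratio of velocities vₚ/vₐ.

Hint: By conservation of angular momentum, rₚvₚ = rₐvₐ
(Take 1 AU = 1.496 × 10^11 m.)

Convert to SI: rₚ = 4.793 AU = 7.17033e+11 m; rₐ = 21.76 AU = 3.2553e+12 m.
Conservation of angular momentum gives rₚvₚ = rₐvₐ, so vₚ/vₐ = rₐ/rₚ.
vₚ/vₐ = 3.2553e+12 / 7.17033e+11 ≈ 4.54.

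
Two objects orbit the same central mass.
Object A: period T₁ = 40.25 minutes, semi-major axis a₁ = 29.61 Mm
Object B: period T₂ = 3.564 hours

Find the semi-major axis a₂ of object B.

Convert to SI: T₁ = 40.25 minutes = 2415 s; a₁ = 29.61 Mm = 2.961e+07 m; T₂ = 3.564 hours = 12830.4 s.
Kepler's third law: (T₁/T₂)² = (a₁/a₂)³ ⇒ a₂ = a₁ · (T₂/T₁)^(2/3).
T₂/T₁ = 12830.4 / 2415 = 5.3128.
a₂ = 2.961e+07 · (5.3128)^(2/3) m ≈ 9.015e+07 m = 90.15 Mm.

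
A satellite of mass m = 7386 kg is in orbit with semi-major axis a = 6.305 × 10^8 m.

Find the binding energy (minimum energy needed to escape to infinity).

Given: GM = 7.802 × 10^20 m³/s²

Total orbital energy is E = −GMm/(2a); binding energy is E_bind = −E = GMm/(2a).
E_bind = 7.802e+20 · 7386 / (2 · 6.305e+08) J ≈ 4.57e+15 J = 4.57 PJ.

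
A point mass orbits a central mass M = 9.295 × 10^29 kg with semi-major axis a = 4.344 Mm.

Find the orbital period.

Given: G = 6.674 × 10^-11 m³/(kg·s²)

Convert to SI: a = 4.344 Mm = 4.344e+06 m.
GM = G · M = 6.674e-11 · 9.295e+29 = 6.20348e+19 m³/s².
Kepler's third law: T = 2π √(a³ / GM).
Substituting a = 4.344e+06 m and GM = 6.20348e+19 m³/s²:
T = 2π √((4.344e+06)³ / 6.20348e+19) s
T ≈ 7.223 s = 7.223 seconds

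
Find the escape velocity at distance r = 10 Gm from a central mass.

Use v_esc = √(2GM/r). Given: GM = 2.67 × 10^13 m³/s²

Convert to SI: r = 10 Gm = 1e+10 m.
Escape velocity comes from setting total energy to zero: ½v² − GM/r = 0 ⇒ v_esc = √(2GM / r).
v_esc = √(2 · 2.67e+13 / 1e+10) m/s ≈ 73.08 m/s = 73.08 m/s.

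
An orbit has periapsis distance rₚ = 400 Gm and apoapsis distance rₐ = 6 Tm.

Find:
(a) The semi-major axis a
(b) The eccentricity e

Convert to SI: rₚ = 400 Gm = 4e+11 m; rₐ = 6 Tm = 6e+12 m.
(a) a = (rₚ + rₐ) / 2 = (4e+11 + 6e+12) / 2 ≈ 3.2e+12 m = 3.2 Tm.
(b) e = (rₐ − rₚ) / (rₐ + rₚ) = (6e+12 − 4e+11) / (6e+12 + 4e+11) ≈ 0.875.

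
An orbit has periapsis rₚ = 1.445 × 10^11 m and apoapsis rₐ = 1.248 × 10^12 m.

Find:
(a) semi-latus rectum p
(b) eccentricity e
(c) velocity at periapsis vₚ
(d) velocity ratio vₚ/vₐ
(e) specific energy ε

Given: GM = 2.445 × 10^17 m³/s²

(a) From a = (rₚ + rₐ)/2 = 6.9625e+11 m and e = (rₐ − rₚ)/(rₐ + rₚ) = 0.79246, p = a(1 − e²) = 6.9625e+11 · (1 − (0.79246)²) ≈ 2.59e+11 m
(b) e = (rₐ − rₚ)/(rₐ + rₚ) = (1.248e+12 − 1.445e+11)/(1.248e+12 + 1.445e+11) ≈ 0.7925
(c) With a = (rₚ + rₐ)/2 = 6.9625e+11 m, vₚ = √(GM (2/rₚ − 1/a)) = √(2.445e+17 · (2/1.445e+11 − 1/6.9625e+11)) m/s ≈ 1742 m/s
(d) Conservation of angular momentum (rₚvₚ = rₐvₐ) gives vₚ/vₐ = rₐ/rₚ = 1.248e+12/1.445e+11 ≈ 8.637
(e) With a = (rₚ + rₐ)/2 = 6.9625e+11 m, ε = −GM/(2a) = −2.445e+17/(2 · 6.9625e+11) J/kg ≈ -1.756e+05 J/kg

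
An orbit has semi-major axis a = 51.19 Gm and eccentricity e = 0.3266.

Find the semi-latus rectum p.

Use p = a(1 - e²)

Convert to SI: a = 51.19 Gm = 5.119e+10 m.
p = a (1 − e²).
p = 5.119e+10 · (1 − (0.3266)²) = 5.119e+10 · 0.893332 ≈ 4.573e+10 m = 45.73 Gm.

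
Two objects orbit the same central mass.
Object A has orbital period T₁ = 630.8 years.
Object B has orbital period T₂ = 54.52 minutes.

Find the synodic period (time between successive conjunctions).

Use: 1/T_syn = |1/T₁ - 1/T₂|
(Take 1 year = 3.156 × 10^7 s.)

Convert to SI: T₁ = 630.8 years = 1.9908e+10 s; T₂ = 54.52 minutes = 3271.2 s.
T_syn = |T₁ · T₂ / (T₁ − T₂)|.
T_syn = |1.9908e+10 · 3271.2 / (1.9908e+10 − 3271.2)| s ≈ 3271 s = 54.52 minutes.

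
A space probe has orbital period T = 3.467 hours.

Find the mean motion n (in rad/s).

Convert to SI: T = 3.467 hours = 12481.2 s.
n = 2π / T.
n = 2π / 12481.2 s ≈ 0.0005034 rad/s.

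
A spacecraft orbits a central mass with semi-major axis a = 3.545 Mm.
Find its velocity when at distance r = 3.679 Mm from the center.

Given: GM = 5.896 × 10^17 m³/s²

Convert to SI: a = 3.545 Mm = 3.545e+06 m; r = 3.679 Mm = 3.679e+06 m.
Vis-viva: v = √(GM · (2/r − 1/a)).
2/r − 1/a = 2/3.679e+06 − 1/3.545e+06 = 2.61539e-07 m⁻¹.
v = √(5.896e+17 · 2.61539e-07) m/s ≈ 3.927e+05 m/s = 392.7 km/s.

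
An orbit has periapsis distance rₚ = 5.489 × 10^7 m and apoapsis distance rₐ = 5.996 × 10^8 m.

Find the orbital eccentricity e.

e = (rₐ − rₚ) / (rₐ + rₚ).
e = (5.996e+08 − 5.489e+07) / (5.996e+08 + 5.489e+07) = 5.4471e+08 / 6.5449e+08 ≈ 0.8323.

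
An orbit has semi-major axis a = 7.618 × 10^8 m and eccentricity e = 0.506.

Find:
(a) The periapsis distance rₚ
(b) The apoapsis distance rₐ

(a) rₚ = a(1 − e) = 7.618e+08 · (1 − 0.506) = 7.618e+08 · 0.494 ≈ 3.763e+08 m = 3.763 × 10^8 m.
(b) rₐ = a(1 + e) = 7.618e+08 · (1 + 0.506) = 7.618e+08 · 1.506 ≈ 1.147e+09 m = 1.147 × 10^9 m.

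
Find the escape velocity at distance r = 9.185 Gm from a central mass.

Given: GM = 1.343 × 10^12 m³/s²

Convert to SI: r = 9.185 Gm = 9.185e+09 m.
Escape velocity comes from setting total energy to zero: ½v² − GM/r = 0 ⇒ v_esc = √(2GM / r).
v_esc = √(2 · 1.343e+12 / 9.185e+09) m/s ≈ 17.1 m/s = 17.1 m/s.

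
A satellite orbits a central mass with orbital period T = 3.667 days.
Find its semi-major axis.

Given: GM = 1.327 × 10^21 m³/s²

Convert to SI: T = 3.667 days = 316829 s.
Invert Kepler's third law: a = (GM · T² / (4π²))^(1/3).
Substituting T = 316829 s and GM = 1.327e+21 m³/s²:
a = (1.327e+21 · (316829)² / (4π²))^(1/3) m
a ≈ 1.5e+10 m = 15 Gm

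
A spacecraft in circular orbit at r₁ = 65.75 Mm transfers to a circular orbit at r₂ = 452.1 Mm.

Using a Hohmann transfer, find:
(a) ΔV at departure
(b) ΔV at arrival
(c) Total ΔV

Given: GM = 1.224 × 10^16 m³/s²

Convert to SI: r₁ = 65.75 Mm = 6.575e+07 m; r₂ = 452.1 Mm = 4.521e+08 m.
Transfer semi-major axis: a_t = (r₁ + r₂)/2 = (6.575e+07 + 4.521e+08)/2 = 2.58925e+08 m.
Circular speeds: v₁ = √(GM/r₁) = 13644 m/s, v₂ = √(GM/r₂) = 5203.24 m/s.
Transfer speeds (vis-viva v² = GM(2/r − 1/a_t)): v₁ᵗ = 18029.1 m/s, v₂ᵗ = 2622.01 m/s.
(a) ΔV₁ = |v₁ᵗ − v₁| ≈ 4385 m/s = 4.385 km/s.
(b) ΔV₂ = |v₂ − v₂ᵗ| ≈ 2581 m/s = 2.581 km/s.
(c) ΔV_total = ΔV₁ + ΔV₂ ≈ 6966 m/s = 6.966 km/s.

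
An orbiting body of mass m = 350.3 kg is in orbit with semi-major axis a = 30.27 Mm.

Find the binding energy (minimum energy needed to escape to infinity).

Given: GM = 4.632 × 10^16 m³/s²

Convert to SI: a = 30.27 Mm = 3.027e+07 m.
Total orbital energy is E = −GMm/(2a); binding energy is E_bind = −E = GMm/(2a).
E_bind = 4.632e+16 · 350.3 / (2 · 3.027e+07) J ≈ 2.68e+11 J = 268 GJ.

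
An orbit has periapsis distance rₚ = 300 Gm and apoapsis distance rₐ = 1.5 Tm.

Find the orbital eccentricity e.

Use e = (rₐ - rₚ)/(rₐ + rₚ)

Convert to SI: rₚ = 300 Gm = 3e+11 m; rₐ = 1.5 Tm = 1.5e+12 m.
e = (rₐ − rₚ) / (rₐ + rₚ).
e = (1.5e+12 − 3e+11) / (1.5e+12 + 3e+11) = 1.2e+12 / 1.8e+12 ≈ 0.6667.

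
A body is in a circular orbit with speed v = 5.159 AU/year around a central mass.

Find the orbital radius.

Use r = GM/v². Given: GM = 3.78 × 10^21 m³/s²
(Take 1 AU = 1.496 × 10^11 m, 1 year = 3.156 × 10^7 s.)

Convert to SI: v = 5.159 AU/year = 24454.6 m/s.
For a circular orbit, v² = GM / r, so r = GM / v².
r = 3.78e+21 / (24454.6)² m ≈ 6.321e+12 m = 42.25 AU.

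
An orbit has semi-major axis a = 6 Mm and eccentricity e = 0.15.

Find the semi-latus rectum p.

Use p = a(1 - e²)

Convert to SI: a = 6 Mm = 6e+06 m.
p = a (1 − e²).
p = 6e+06 · (1 − (0.15)²) = 6e+06 · 0.9775 ≈ 5.865e+06 m = 5.865 Mm.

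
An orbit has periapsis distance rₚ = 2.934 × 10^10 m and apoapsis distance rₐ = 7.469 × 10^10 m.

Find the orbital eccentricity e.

e = (rₐ − rₚ) / (rₐ + rₚ).
e = (7.469e+10 − 2.934e+10) / (7.469e+10 + 2.934e+10) = 4.535e+10 / 1.0403e+11 ≈ 0.4359.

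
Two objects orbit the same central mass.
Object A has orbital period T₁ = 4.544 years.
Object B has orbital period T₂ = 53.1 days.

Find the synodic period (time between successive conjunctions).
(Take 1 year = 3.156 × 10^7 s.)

Convert to SI: T₁ = 4.544 years = 1.43409e+08 s; T₂ = 53.1 days = 4.58784e+06 s.
T_syn = |T₁ · T₂ / (T₁ − T₂)|.
T_syn = |1.43409e+08 · 4.58784e+06 / (1.43409e+08 − 4.58784e+06)| s ≈ 4.739e+06 s = 54.85 days.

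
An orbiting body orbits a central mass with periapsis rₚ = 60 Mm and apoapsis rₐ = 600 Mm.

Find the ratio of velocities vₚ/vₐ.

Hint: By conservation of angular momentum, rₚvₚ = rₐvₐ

Convert to SI: rₚ = 60 Mm = 6e+07 m; rₐ = 600 Mm = 6e+08 m.
Conservation of angular momentum gives rₚvₚ = rₐvₐ, so vₚ/vₐ = rₐ/rₚ.
vₚ/vₐ = 6e+08 / 6e+07 ≈ 10.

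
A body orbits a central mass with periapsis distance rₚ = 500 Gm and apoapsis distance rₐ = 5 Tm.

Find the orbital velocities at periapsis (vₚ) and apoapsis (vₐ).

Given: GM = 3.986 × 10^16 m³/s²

Convert to SI: rₚ = 500 Gm = 5e+11 m; rₐ = 5 Tm = 5e+12 m.
Use the vis-viva equation v² = GM(2/r − 1/a) with a = (rₚ + rₐ)/2 = (5e+11 + 5e+12)/2 = 2.75e+12 m.
vₚ = √(GM · (2/rₚ − 1/a)) = √(3.986e+16 · (2/5e+11 − 1/2.75e+12)) m/s ≈ 380.7 m/s = 380.7 m/s.
vₐ = √(GM · (2/rₐ − 1/a)) = √(3.986e+16 · (2/5e+12 − 1/2.75e+12)) m/s ≈ 38.07 m/s = 38.07 m/s.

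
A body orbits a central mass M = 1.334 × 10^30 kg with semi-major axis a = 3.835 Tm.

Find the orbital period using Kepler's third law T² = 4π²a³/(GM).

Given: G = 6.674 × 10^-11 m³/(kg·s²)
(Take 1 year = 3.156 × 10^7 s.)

Convert to SI: a = 3.835 Tm = 3.835e+12 m.
GM = G · M = 6.674e-11 · 1.334e+30 = 8.90312e+19 m³/s².
Kepler's third law: T = 2π √(a³ / GM).
Substituting a = 3.835e+12 m and GM = 8.90312e+19 m³/s²:
T = 2π √((3.835e+12)³ / 8.90312e+19) s
T ≈ 5.001e+09 s = 158.5 years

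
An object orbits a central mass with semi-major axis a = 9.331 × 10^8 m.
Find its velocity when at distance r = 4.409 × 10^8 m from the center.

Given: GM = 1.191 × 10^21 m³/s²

Vis-viva: v = √(GM · (2/r − 1/a)).
2/r − 1/a = 2/4.409e+08 − 1/9.331e+08 = 3.46448e-09 m⁻¹.
v = √(1.191e+21 · 3.46448e-09) m/s ≈ 2.031e+06 m/s = 2031 km/s.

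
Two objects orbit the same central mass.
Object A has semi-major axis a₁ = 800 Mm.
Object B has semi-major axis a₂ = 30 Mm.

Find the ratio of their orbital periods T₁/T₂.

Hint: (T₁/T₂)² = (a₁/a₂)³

Convert to SI: a₁ = 800 Mm = 8e+08 m; a₂ = 30 Mm = 3e+07 m.
From Kepler's third law, (T₁/T₂)² = (a₁/a₂)³, so T₁/T₂ = (a₁/a₂)^(3/2).
a₁/a₂ = 8e+08 / 3e+07 = 26.6667.
T₁/T₂ = (26.6667)^(3/2) ≈ 137.7.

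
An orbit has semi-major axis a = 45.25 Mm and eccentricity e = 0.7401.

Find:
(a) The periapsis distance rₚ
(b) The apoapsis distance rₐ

Convert to SI: a = 45.25 Mm = 4.525e+07 m.
(a) rₚ = a(1 − e) = 4.525e+07 · (1 − 0.7401) = 4.525e+07 · 0.2599 ≈ 1.176e+07 m = 11.76 Mm.
(b) rₐ = a(1 + e) = 4.525e+07 · (1 + 0.7401) = 4.525e+07 · 1.7401 ≈ 7.874e+07 m = 78.74 Mm.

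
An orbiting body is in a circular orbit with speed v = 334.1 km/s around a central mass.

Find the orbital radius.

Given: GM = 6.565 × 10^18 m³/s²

Convert to SI: v = 334.1 km/s = 334100 m/s.
For a circular orbit, v² = GM / r, so r = GM / v².
r = 6.565e+18 / (334100)² m ≈ 5.881e+07 m = 58.81 Mm.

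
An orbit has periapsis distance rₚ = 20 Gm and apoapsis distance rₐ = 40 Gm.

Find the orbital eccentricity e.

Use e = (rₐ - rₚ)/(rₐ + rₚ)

Convert to SI: rₚ = 20 Gm = 2e+10 m; rₐ = 40 Gm = 4e+10 m.
e = (rₐ − rₚ) / (rₐ + rₚ).
e = (4e+10 − 2e+10) / (4e+10 + 2e+10) = 2e+10 / 6e+10 ≈ 0.3333.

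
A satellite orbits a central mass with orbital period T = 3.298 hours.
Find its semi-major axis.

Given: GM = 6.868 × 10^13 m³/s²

Convert to SI: T = 3.298 hours = 11872.8 s.
Invert Kepler's third law: a = (GM · T² / (4π²))^(1/3).
Substituting T = 11872.8 s and GM = 6.868e+13 m³/s²:
a = (6.868e+13 · (11872.8)² / (4π²))^(1/3) m
a ≈ 6.259e+06 m = 6.259 Mm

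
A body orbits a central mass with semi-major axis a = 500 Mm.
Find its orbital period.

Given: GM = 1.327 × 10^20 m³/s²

Convert to SI: a = 500 Mm = 5e+08 m.
Kepler's third law: T = 2π √(a³ / GM).
Substituting a = 5e+08 m and GM = 1.327e+20 m³/s²:
T = 2π √((5e+08)³ / 1.327e+20) s
T ≈ 6098 s = 1.694 hours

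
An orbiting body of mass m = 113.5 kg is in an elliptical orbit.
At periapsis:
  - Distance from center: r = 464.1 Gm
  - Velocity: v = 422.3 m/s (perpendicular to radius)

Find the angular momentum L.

Convert to SI: r = 464.1 Gm = 4.641e+11 m.
Since v is perpendicular to r, L = m · v · r.
L = 113.5 · 422.3 · 4.641e+11 kg·m²/s ≈ 2.224e+16 kg·m²/s.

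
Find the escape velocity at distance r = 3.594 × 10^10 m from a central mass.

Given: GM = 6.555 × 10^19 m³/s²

Escape velocity comes from setting total energy to zero: ½v² − GM/r = 0 ⇒ v_esc = √(2GM / r).
v_esc = √(2 · 6.555e+19 / 3.594e+10) m/s ≈ 6.04e+04 m/s = 60.4 km/s.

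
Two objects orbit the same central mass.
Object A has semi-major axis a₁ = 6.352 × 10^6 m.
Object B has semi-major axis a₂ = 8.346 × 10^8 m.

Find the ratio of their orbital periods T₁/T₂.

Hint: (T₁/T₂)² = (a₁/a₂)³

From Kepler's third law, (T₁/T₂)² = (a₁/a₂)³, so T₁/T₂ = (a₁/a₂)^(3/2).
a₁/a₂ = 6.352e+06 / 8.346e+08 = 0.00761083.
T₁/T₂ = (0.00761083)^(3/2) ≈ 0.000664.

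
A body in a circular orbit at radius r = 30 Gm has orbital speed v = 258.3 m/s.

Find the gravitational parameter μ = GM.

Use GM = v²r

Convert to SI: r = 30 Gm = 3e+10 m.
For a circular orbit v² = GM/r, so GM = v² · r.
GM = (258.3)² · 3e+10 m³/s² ≈ 2.002e+15 m³/s² = 2.002 × 10^15 m³/s².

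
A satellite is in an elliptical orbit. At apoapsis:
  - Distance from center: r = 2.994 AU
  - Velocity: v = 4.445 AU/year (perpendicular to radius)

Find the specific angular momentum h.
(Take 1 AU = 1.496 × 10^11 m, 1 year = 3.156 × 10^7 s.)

Convert to SI: r = 2.994 AU = 4.47902e+11 m; v = 4.445 AU/year = 21070.1 m/s.
With v perpendicular to r, h = r · v.
h = 4.47902e+11 · 21070.1 m²/s ≈ 9.437e+15 m²/s.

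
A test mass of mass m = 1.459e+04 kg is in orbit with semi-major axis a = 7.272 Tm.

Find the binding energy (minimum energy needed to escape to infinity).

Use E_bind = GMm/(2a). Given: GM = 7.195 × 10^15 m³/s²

Convert to SI: a = 7.272 Tm = 7.272e+12 m.
Total orbital energy is E = −GMm/(2a); binding energy is E_bind = −E = GMm/(2a).
E_bind = 7.195e+15 · 1.459e+04 / (2 · 7.272e+12) J ≈ 7.218e+06 J = 7.218 MJ.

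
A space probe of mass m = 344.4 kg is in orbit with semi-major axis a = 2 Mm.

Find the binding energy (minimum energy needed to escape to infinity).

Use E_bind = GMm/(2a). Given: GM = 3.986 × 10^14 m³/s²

Convert to SI: a = 2 Mm = 2e+06 m.
Total orbital energy is E = −GMm/(2a); binding energy is E_bind = −E = GMm/(2a).
E_bind = 3.986e+14 · 344.4 / (2 · 2e+06) J ≈ 3.432e+10 J = 34.32 GJ.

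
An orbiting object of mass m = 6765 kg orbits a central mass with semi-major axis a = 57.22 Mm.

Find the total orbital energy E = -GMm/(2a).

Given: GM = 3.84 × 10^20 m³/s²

Convert to SI: a = 57.22 Mm = 5.722e+07 m.
E = −GMm / (2a).
E = −3.84e+20 · 6765 / (2 · 5.722e+07) J ≈ -2.27e+16 J = -22.7 PJ.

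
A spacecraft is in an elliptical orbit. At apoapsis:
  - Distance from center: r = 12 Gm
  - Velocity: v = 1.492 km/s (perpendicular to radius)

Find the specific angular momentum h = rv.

Convert to SI: r = 12 Gm = 1.2e+10 m; v = 1.492 km/s = 1492 m/s.
With v perpendicular to r, h = r · v.
h = 1.2e+10 · 1492 m²/s ≈ 1.79e+13 m²/s.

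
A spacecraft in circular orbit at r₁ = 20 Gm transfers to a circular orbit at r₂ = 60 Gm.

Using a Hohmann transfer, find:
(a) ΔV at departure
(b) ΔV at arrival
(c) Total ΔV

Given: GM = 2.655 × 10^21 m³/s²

Convert to SI: r₁ = 20 Gm = 2e+10 m; r₂ = 60 Gm = 6e+10 m.
Transfer semi-major axis: a_t = (r₁ + r₂)/2 = (2e+10 + 6e+10)/2 = 4e+10 m.
Circular speeds: v₁ = √(GM/r₁) = 364349 m/s, v₂ = √(GM/r₂) = 210357 m/s.
Transfer speeds (vis-viva v² = GM(2/r − 1/a_t)): v₁ᵗ = 446234 m/s, v₂ᵗ = 148745 m/s.
(a) ΔV₁ = |v₁ᵗ − v₁| ≈ 8.189e+04 m/s = 81.89 km/s.
(b) ΔV₂ = |v₂ − v₂ᵗ| ≈ 6.161e+04 m/s = 61.61 km/s.
(c) ΔV_total = ΔV₁ + ΔV₂ ≈ 1.435e+05 m/s = 143.5 km/s.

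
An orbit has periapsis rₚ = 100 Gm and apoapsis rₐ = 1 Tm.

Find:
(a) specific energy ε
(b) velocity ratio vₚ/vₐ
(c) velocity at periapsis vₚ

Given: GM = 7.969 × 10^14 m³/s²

Convert to SI: rₚ = 100 Gm = 1e+11 m; rₐ = 1 Tm = 1e+12 m.
(a) With a = (rₚ + rₐ)/2 = 5.5e+11 m, ε = −GM/(2a) = −7.969e+14/(2 · 5.5e+11) J/kg ≈ -724.5 J/kg
(b) Conservation of angular momentum (rₚvₚ = rₐvₐ) gives vₚ/vₐ = rₐ/rₚ = 1e+12/1e+11 ≈ 10
(c) With a = (rₚ + rₐ)/2 = 5.5e+11 m, vₚ = √(GM (2/rₚ − 1/a)) = √(7.969e+14 · (2/1e+11 − 1/5.5e+11)) m/s ≈ 120.4 m/s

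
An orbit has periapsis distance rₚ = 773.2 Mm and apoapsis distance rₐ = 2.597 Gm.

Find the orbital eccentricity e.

Convert to SI: rₚ = 773.2 Mm = 7.732e+08 m; rₐ = 2.597 Gm = 2.597e+09 m.
e = (rₐ − rₚ) / (rₐ + rₚ).
e = (2.597e+09 − 7.732e+08) / (2.597e+09 + 7.732e+08) = 1.8238e+09 / 3.3702e+09 ≈ 0.5412.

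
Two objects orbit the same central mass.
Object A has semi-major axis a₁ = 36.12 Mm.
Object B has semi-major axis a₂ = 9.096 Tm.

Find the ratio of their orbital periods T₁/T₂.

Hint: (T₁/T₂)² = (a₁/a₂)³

Convert to SI: a₁ = 36.12 Mm = 3.612e+07 m; a₂ = 9.096 Tm = 9.096e+12 m.
From Kepler's third law, (T₁/T₂)² = (a₁/a₂)³, so T₁/T₂ = (a₁/a₂)^(3/2).
a₁/a₂ = 3.612e+07 / 9.096e+12 = 3.97098e-06.
T₁/T₂ = (3.97098e-06)^(3/2) ≈ 7.913e-09.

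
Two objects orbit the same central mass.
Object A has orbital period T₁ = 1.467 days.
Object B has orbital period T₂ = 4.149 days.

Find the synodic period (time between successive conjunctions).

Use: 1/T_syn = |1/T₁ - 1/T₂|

Convert to SI: T₁ = 1.467 days = 126749 s; T₂ = 4.149 days = 358474 s.
T_syn = |T₁ · T₂ / (T₁ − T₂)|.
T_syn = |126749 · 358474 / (126749 − 358474)| s ≈ 1.961e+05 s = 2.269 days.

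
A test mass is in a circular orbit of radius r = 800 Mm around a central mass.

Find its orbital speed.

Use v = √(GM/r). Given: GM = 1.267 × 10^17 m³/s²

Convert to SI: r = 800 Mm = 8e+08 m.
For a circular orbit, gravity supplies the centripetal force, so v = √(GM / r).
v = √(1.267e+17 / 8e+08) m/s ≈ 1.258e+04 m/s = 12.58 km/s.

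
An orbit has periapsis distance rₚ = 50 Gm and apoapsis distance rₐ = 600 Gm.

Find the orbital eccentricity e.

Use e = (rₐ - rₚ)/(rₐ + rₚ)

Convert to SI: rₚ = 50 Gm = 5e+10 m; rₐ = 600 Gm = 6e+11 m.
e = (rₐ − rₚ) / (rₐ + rₚ).
e = (6e+11 − 5e+10) / (6e+11 + 5e+10) = 5.5e+11 / 6.5e+11 ≈ 0.8462.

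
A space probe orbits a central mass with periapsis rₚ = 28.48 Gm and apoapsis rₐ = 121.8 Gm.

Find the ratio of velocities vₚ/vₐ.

Convert to SI: rₚ = 28.48 Gm = 2.848e+10 m; rₐ = 121.8 Gm = 1.218e+11 m.
Conservation of angular momentum gives rₚvₚ = rₐvₐ, so vₚ/vₐ = rₐ/rₚ.
vₚ/vₐ = 1.218e+11 / 2.848e+10 ≈ 4.277.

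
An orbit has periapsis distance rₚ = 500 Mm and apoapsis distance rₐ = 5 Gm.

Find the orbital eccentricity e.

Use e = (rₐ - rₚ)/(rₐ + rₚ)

Convert to SI: rₚ = 500 Mm = 5e+08 m; rₐ = 5 Gm = 5e+09 m.
e = (rₐ − rₚ) / (rₐ + rₚ).
e = (5e+09 − 5e+08) / (5e+09 + 5e+08) = 4.5e+09 / 5.5e+09 ≈ 0.8182.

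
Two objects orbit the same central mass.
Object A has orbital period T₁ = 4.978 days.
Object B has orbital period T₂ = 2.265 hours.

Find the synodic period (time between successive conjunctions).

Convert to SI: T₁ = 4.978 days = 430099 s; T₂ = 2.265 hours = 8154 s.
T_syn = |T₁ · T₂ / (T₁ − T₂)|.
T_syn = |430099 · 8154 / (430099 − 8154)| s ≈ 8312 s = 2.309 hours.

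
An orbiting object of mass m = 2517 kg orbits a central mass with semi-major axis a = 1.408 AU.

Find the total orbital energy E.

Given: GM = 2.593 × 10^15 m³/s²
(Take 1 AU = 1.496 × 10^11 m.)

Convert to SI: a = 1.408 AU = 2.10637e+11 m.
E = −GMm / (2a).
E = −2.593e+15 · 2517 / (2 · 2.10637e+11) J ≈ -1.549e+07 J = -15.49 MJ.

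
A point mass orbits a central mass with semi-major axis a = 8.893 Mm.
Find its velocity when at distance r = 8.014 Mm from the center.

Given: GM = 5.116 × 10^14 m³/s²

Convert to SI: a = 8.893 Mm = 8.893e+06 m; r = 8.014 Mm = 8.014e+06 m.
Vis-viva: v = √(GM · (2/r − 1/a)).
2/r − 1/a = 2/8.014e+06 − 1/8.893e+06 = 1.37115e-07 m⁻¹.
v = √(5.116e+14 · 1.37115e-07) m/s ≈ 8375 m/s = 8.375 km/s.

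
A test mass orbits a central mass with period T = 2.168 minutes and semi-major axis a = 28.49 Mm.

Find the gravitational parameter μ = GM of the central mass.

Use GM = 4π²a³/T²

Convert to SI: T = 2.168 minutes = 130.08 s; a = 28.49 Mm = 2.849e+07 m.
GM = 4π² · a³ / T².
GM = 4π² · (2.849e+07)³ / (130.08)² m³/s² ≈ 5.395e+19 m³/s² = 5.395 × 10^19 m³/s².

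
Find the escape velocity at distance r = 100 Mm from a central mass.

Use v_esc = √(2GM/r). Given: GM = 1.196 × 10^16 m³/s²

Convert to SI: r = 100 Mm = 1e+08 m.
Escape velocity comes from setting total energy to zero: ½v² − GM/r = 0 ⇒ v_esc = √(2GM / r).
v_esc = √(2 · 1.196e+16 / 1e+08) m/s ≈ 1.547e+04 m/s = 15.47 km/s.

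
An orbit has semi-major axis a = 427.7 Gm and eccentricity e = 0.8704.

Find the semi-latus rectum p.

Convert to SI: a = 427.7 Gm = 4.277e+11 m.
p = a (1 − e²).
p = 4.277e+11 · (1 − (0.8704)²) = 4.277e+11 · 0.242404 ≈ 1.037e+11 m = 103.7 Gm.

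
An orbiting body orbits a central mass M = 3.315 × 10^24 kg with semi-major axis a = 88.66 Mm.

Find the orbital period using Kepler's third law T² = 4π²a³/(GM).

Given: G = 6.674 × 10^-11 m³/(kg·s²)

Convert to SI: a = 88.66 Mm = 8.866e+07 m.
GM = G · M = 6.674e-11 · 3.315e+24 = 2.21243e+14 m³/s².
Kepler's third law: T = 2π √(a³ / GM).
Substituting a = 8.866e+07 m and GM = 2.21243e+14 m³/s²:
T = 2π √((8.866e+07)³ / 2.21243e+14) s
T ≈ 3.526e+05 s = 4.082 days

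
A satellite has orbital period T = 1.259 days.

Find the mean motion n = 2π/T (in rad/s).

Convert to SI: T = 1.259 days = 108778 s.
n = 2π / T.
n = 2π / 108778 s ≈ 5.776e-05 rad/s.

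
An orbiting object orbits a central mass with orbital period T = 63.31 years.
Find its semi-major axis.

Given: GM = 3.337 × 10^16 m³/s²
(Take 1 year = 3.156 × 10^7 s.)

Convert to SI: T = 63.31 years = 1.99806e+09 s.
Invert Kepler's third law: a = (GM · T² / (4π²))^(1/3).
Substituting T = 1.99806e+09 s and GM = 3.337e+16 m³/s²:
a = (3.337e+16 · (1.99806e+09)² / (4π²))^(1/3) m
a ≈ 1.5e+11 m = 150 Gm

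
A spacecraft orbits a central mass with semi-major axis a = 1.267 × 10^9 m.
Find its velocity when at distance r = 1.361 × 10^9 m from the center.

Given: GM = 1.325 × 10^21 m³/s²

Vis-viva: v = √(GM · (2/r − 1/a)).
2/r − 1/a = 2/1.361e+09 − 1/1.267e+09 = 6.80242e-10 m⁻¹.
v = √(1.325e+21 · 6.80242e-10) m/s ≈ 9.494e+05 m/s = 949.4 km/s.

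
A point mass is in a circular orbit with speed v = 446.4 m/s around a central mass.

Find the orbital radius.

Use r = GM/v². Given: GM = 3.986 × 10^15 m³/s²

For a circular orbit, v² = GM / r, so r = GM / v².
r = 3.986e+15 / (446.4)² m ≈ 2e+10 m = 20 Gm.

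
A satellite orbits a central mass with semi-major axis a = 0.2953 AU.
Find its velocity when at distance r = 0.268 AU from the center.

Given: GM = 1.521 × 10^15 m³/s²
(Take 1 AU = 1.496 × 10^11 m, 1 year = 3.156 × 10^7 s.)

Convert to SI: a = 0.2953 AU = 4.41769e+10 m; r = 0.268 AU = 4.00928e+10 m.
Vis-viva: v = √(GM · (2/r − 1/a)).
2/r − 1/a = 2/4.00928e+10 − 1/4.41769e+10 = 2.7248e-11 m⁻¹.
v = √(1.521e+15 · 2.7248e-11) m/s ≈ 203.6 m/s = 0.04295 AU/year.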